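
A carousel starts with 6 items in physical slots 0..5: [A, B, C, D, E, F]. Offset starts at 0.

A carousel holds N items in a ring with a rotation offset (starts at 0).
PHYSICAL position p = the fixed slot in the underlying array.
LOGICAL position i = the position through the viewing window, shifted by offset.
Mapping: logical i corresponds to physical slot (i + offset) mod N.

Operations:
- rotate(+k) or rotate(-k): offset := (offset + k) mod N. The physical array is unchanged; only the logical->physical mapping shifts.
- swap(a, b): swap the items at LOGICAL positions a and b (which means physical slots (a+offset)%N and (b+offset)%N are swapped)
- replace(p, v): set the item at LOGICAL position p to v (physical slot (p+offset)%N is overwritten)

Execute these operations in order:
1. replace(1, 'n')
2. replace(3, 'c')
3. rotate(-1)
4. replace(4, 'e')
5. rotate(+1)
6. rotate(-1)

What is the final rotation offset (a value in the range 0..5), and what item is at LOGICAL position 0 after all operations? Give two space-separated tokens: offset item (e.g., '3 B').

After op 1 (replace(1, 'n')): offset=0, physical=[A,n,C,D,E,F], logical=[A,n,C,D,E,F]
After op 2 (replace(3, 'c')): offset=0, physical=[A,n,C,c,E,F], logical=[A,n,C,c,E,F]
After op 3 (rotate(-1)): offset=5, physical=[A,n,C,c,E,F], logical=[F,A,n,C,c,E]
After op 4 (replace(4, 'e')): offset=5, physical=[A,n,C,e,E,F], logical=[F,A,n,C,e,E]
After op 5 (rotate(+1)): offset=0, physical=[A,n,C,e,E,F], logical=[A,n,C,e,E,F]
After op 6 (rotate(-1)): offset=5, physical=[A,n,C,e,E,F], logical=[F,A,n,C,e,E]

Answer: 5 F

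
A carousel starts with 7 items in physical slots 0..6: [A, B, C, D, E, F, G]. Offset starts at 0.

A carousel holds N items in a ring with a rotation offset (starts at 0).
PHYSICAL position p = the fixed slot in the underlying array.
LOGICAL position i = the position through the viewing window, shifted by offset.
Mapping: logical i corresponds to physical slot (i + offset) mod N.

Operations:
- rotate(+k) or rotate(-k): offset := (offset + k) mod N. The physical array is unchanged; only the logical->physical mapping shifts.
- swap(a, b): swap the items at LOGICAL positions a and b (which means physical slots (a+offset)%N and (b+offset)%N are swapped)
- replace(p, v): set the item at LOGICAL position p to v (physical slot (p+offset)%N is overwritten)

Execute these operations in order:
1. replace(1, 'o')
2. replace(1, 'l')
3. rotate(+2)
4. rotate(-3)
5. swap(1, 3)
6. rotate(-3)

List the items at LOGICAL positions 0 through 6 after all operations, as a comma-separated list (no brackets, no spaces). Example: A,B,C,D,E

After op 1 (replace(1, 'o')): offset=0, physical=[A,o,C,D,E,F,G], logical=[A,o,C,D,E,F,G]
After op 2 (replace(1, 'l')): offset=0, physical=[A,l,C,D,E,F,G], logical=[A,l,C,D,E,F,G]
After op 3 (rotate(+2)): offset=2, physical=[A,l,C,D,E,F,G], logical=[C,D,E,F,G,A,l]
After op 4 (rotate(-3)): offset=6, physical=[A,l,C,D,E,F,G], logical=[G,A,l,C,D,E,F]
After op 5 (swap(1, 3)): offset=6, physical=[C,l,A,D,E,F,G], logical=[G,C,l,A,D,E,F]
After op 6 (rotate(-3)): offset=3, physical=[C,l,A,D,E,F,G], logical=[D,E,F,G,C,l,A]

Answer: D,E,F,G,C,l,A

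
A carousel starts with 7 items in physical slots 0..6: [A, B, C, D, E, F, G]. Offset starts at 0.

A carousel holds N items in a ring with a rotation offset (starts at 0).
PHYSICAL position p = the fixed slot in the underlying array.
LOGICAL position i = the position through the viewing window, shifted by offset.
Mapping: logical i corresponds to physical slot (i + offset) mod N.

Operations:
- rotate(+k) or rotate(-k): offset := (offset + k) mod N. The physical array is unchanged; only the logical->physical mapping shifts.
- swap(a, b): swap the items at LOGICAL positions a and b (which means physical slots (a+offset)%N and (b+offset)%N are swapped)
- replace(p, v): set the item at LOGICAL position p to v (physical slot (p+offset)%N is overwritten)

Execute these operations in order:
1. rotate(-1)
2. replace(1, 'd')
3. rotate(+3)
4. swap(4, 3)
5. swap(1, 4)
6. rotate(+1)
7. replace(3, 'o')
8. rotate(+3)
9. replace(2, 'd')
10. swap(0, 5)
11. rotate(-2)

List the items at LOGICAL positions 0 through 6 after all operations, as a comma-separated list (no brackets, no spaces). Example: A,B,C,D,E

After op 1 (rotate(-1)): offset=6, physical=[A,B,C,D,E,F,G], logical=[G,A,B,C,D,E,F]
After op 2 (replace(1, 'd')): offset=6, physical=[d,B,C,D,E,F,G], logical=[G,d,B,C,D,E,F]
After op 3 (rotate(+3)): offset=2, physical=[d,B,C,D,E,F,G], logical=[C,D,E,F,G,d,B]
After op 4 (swap(4, 3)): offset=2, physical=[d,B,C,D,E,G,F], logical=[C,D,E,G,F,d,B]
After op 5 (swap(1, 4)): offset=2, physical=[d,B,C,F,E,G,D], logical=[C,F,E,G,D,d,B]
After op 6 (rotate(+1)): offset=3, physical=[d,B,C,F,E,G,D], logical=[F,E,G,D,d,B,C]
After op 7 (replace(3, 'o')): offset=3, physical=[d,B,C,F,E,G,o], logical=[F,E,G,o,d,B,C]
After op 8 (rotate(+3)): offset=6, physical=[d,B,C,F,E,G,o], logical=[o,d,B,C,F,E,G]
After op 9 (replace(2, 'd')): offset=6, physical=[d,d,C,F,E,G,o], logical=[o,d,d,C,F,E,G]
After op 10 (swap(0, 5)): offset=6, physical=[d,d,C,F,o,G,E], logical=[E,d,d,C,F,o,G]
After op 11 (rotate(-2)): offset=4, physical=[d,d,C,F,o,G,E], logical=[o,G,E,d,d,C,F]

Answer: o,G,E,d,d,C,F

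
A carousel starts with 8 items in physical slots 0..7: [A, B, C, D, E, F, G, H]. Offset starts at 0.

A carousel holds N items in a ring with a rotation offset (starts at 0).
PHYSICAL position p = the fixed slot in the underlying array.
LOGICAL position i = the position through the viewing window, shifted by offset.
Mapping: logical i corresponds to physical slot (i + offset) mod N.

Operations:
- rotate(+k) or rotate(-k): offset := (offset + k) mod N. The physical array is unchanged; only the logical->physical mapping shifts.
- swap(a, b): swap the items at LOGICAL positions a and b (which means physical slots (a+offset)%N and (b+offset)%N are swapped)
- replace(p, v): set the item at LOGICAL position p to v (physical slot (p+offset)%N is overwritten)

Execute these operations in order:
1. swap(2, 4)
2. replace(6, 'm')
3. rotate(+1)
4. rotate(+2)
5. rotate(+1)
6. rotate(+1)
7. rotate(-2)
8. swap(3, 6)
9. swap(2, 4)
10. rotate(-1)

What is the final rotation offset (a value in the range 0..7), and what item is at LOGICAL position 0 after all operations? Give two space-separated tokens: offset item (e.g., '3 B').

Answer: 2 E

Derivation:
After op 1 (swap(2, 4)): offset=0, physical=[A,B,E,D,C,F,G,H], logical=[A,B,E,D,C,F,G,H]
After op 2 (replace(6, 'm')): offset=0, physical=[A,B,E,D,C,F,m,H], logical=[A,B,E,D,C,F,m,H]
After op 3 (rotate(+1)): offset=1, physical=[A,B,E,D,C,F,m,H], logical=[B,E,D,C,F,m,H,A]
After op 4 (rotate(+2)): offset=3, physical=[A,B,E,D,C,F,m,H], logical=[D,C,F,m,H,A,B,E]
After op 5 (rotate(+1)): offset=4, physical=[A,B,E,D,C,F,m,H], logical=[C,F,m,H,A,B,E,D]
After op 6 (rotate(+1)): offset=5, physical=[A,B,E,D,C,F,m,H], logical=[F,m,H,A,B,E,D,C]
After op 7 (rotate(-2)): offset=3, physical=[A,B,E,D,C,F,m,H], logical=[D,C,F,m,H,A,B,E]
After op 8 (swap(3, 6)): offset=3, physical=[A,m,E,D,C,F,B,H], logical=[D,C,F,B,H,A,m,E]
After op 9 (swap(2, 4)): offset=3, physical=[A,m,E,D,C,H,B,F], logical=[D,C,H,B,F,A,m,E]
After op 10 (rotate(-1)): offset=2, physical=[A,m,E,D,C,H,B,F], logical=[E,D,C,H,B,F,A,m]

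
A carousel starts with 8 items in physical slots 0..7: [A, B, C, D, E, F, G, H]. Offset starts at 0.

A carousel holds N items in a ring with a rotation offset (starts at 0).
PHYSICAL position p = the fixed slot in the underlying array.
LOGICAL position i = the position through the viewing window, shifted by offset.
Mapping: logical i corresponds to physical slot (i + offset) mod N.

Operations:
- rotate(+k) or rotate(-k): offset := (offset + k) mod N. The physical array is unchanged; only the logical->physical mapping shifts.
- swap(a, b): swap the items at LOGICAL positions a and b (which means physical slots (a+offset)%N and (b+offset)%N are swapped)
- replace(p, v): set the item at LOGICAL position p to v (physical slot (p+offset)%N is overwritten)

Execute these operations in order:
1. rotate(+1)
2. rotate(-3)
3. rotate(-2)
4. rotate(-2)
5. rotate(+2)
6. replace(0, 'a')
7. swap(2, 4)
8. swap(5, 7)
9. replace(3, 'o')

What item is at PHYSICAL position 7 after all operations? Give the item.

Answer: o

Derivation:
After op 1 (rotate(+1)): offset=1, physical=[A,B,C,D,E,F,G,H], logical=[B,C,D,E,F,G,H,A]
After op 2 (rotate(-3)): offset=6, physical=[A,B,C,D,E,F,G,H], logical=[G,H,A,B,C,D,E,F]
After op 3 (rotate(-2)): offset=4, physical=[A,B,C,D,E,F,G,H], logical=[E,F,G,H,A,B,C,D]
After op 4 (rotate(-2)): offset=2, physical=[A,B,C,D,E,F,G,H], logical=[C,D,E,F,G,H,A,B]
After op 5 (rotate(+2)): offset=4, physical=[A,B,C,D,E,F,G,H], logical=[E,F,G,H,A,B,C,D]
After op 6 (replace(0, 'a')): offset=4, physical=[A,B,C,D,a,F,G,H], logical=[a,F,G,H,A,B,C,D]
After op 7 (swap(2, 4)): offset=4, physical=[G,B,C,D,a,F,A,H], logical=[a,F,A,H,G,B,C,D]
After op 8 (swap(5, 7)): offset=4, physical=[G,D,C,B,a,F,A,H], logical=[a,F,A,H,G,D,C,B]
After op 9 (replace(3, 'o')): offset=4, physical=[G,D,C,B,a,F,A,o], logical=[a,F,A,o,G,D,C,B]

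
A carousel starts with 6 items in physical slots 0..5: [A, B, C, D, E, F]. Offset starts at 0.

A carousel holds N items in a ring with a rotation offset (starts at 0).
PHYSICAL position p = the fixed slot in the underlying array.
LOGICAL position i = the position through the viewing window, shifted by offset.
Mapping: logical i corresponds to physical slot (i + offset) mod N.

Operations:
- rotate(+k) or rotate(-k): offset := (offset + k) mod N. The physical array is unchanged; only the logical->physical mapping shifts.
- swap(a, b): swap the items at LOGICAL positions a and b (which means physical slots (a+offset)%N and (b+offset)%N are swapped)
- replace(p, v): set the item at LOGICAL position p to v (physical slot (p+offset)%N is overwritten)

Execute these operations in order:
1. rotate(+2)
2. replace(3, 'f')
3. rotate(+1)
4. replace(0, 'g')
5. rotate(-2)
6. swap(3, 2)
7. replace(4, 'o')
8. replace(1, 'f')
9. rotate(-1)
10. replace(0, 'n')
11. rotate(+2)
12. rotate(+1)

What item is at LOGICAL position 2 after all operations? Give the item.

After op 1 (rotate(+2)): offset=2, physical=[A,B,C,D,E,F], logical=[C,D,E,F,A,B]
After op 2 (replace(3, 'f')): offset=2, physical=[A,B,C,D,E,f], logical=[C,D,E,f,A,B]
After op 3 (rotate(+1)): offset=3, physical=[A,B,C,D,E,f], logical=[D,E,f,A,B,C]
After op 4 (replace(0, 'g')): offset=3, physical=[A,B,C,g,E,f], logical=[g,E,f,A,B,C]
After op 5 (rotate(-2)): offset=1, physical=[A,B,C,g,E,f], logical=[B,C,g,E,f,A]
After op 6 (swap(3, 2)): offset=1, physical=[A,B,C,E,g,f], logical=[B,C,E,g,f,A]
After op 7 (replace(4, 'o')): offset=1, physical=[A,B,C,E,g,o], logical=[B,C,E,g,o,A]
After op 8 (replace(1, 'f')): offset=1, physical=[A,B,f,E,g,o], logical=[B,f,E,g,o,A]
After op 9 (rotate(-1)): offset=0, physical=[A,B,f,E,g,o], logical=[A,B,f,E,g,o]
After op 10 (replace(0, 'n')): offset=0, physical=[n,B,f,E,g,o], logical=[n,B,f,E,g,o]
After op 11 (rotate(+2)): offset=2, physical=[n,B,f,E,g,o], logical=[f,E,g,o,n,B]
After op 12 (rotate(+1)): offset=3, physical=[n,B,f,E,g,o], logical=[E,g,o,n,B,f]

Answer: o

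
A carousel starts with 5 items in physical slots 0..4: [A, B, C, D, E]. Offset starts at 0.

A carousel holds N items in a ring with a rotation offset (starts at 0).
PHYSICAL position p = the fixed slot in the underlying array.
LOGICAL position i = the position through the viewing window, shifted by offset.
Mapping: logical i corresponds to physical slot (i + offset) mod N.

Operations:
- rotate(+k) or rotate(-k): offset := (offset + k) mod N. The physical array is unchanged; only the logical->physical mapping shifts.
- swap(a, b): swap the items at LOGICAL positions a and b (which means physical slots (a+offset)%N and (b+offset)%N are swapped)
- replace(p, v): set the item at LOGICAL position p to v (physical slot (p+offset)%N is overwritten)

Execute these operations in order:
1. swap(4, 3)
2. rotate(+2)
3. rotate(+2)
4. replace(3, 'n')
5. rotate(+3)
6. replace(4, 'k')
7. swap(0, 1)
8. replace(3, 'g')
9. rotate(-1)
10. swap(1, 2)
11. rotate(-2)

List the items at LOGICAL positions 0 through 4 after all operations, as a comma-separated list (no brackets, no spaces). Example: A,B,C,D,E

After op 1 (swap(4, 3)): offset=0, physical=[A,B,C,E,D], logical=[A,B,C,E,D]
After op 2 (rotate(+2)): offset=2, physical=[A,B,C,E,D], logical=[C,E,D,A,B]
After op 3 (rotate(+2)): offset=4, physical=[A,B,C,E,D], logical=[D,A,B,C,E]
After op 4 (replace(3, 'n')): offset=4, physical=[A,B,n,E,D], logical=[D,A,B,n,E]
After op 5 (rotate(+3)): offset=2, physical=[A,B,n,E,D], logical=[n,E,D,A,B]
After op 6 (replace(4, 'k')): offset=2, physical=[A,k,n,E,D], logical=[n,E,D,A,k]
After op 7 (swap(0, 1)): offset=2, physical=[A,k,E,n,D], logical=[E,n,D,A,k]
After op 8 (replace(3, 'g')): offset=2, physical=[g,k,E,n,D], logical=[E,n,D,g,k]
After op 9 (rotate(-1)): offset=1, physical=[g,k,E,n,D], logical=[k,E,n,D,g]
After op 10 (swap(1, 2)): offset=1, physical=[g,k,n,E,D], logical=[k,n,E,D,g]
After op 11 (rotate(-2)): offset=4, physical=[g,k,n,E,D], logical=[D,g,k,n,E]

Answer: D,g,k,n,E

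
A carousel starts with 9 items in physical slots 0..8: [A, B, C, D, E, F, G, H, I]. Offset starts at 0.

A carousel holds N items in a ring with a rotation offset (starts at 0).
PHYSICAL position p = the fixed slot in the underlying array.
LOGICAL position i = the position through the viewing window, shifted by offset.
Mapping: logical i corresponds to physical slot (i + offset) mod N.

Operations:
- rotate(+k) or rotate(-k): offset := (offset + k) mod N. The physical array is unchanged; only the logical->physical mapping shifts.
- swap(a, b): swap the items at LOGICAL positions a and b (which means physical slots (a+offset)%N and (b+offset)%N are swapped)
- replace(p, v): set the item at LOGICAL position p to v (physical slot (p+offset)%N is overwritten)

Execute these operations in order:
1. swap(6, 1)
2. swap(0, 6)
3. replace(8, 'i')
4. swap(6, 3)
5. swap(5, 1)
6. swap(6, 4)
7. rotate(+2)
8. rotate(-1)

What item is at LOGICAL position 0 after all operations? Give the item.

Answer: F

Derivation:
After op 1 (swap(6, 1)): offset=0, physical=[A,G,C,D,E,F,B,H,I], logical=[A,G,C,D,E,F,B,H,I]
After op 2 (swap(0, 6)): offset=0, physical=[B,G,C,D,E,F,A,H,I], logical=[B,G,C,D,E,F,A,H,I]
After op 3 (replace(8, 'i')): offset=0, physical=[B,G,C,D,E,F,A,H,i], logical=[B,G,C,D,E,F,A,H,i]
After op 4 (swap(6, 3)): offset=0, physical=[B,G,C,A,E,F,D,H,i], logical=[B,G,C,A,E,F,D,H,i]
After op 5 (swap(5, 1)): offset=0, physical=[B,F,C,A,E,G,D,H,i], logical=[B,F,C,A,E,G,D,H,i]
After op 6 (swap(6, 4)): offset=0, physical=[B,F,C,A,D,G,E,H,i], logical=[B,F,C,A,D,G,E,H,i]
After op 7 (rotate(+2)): offset=2, physical=[B,F,C,A,D,G,E,H,i], logical=[C,A,D,G,E,H,i,B,F]
After op 8 (rotate(-1)): offset=1, physical=[B,F,C,A,D,G,E,H,i], logical=[F,C,A,D,G,E,H,i,B]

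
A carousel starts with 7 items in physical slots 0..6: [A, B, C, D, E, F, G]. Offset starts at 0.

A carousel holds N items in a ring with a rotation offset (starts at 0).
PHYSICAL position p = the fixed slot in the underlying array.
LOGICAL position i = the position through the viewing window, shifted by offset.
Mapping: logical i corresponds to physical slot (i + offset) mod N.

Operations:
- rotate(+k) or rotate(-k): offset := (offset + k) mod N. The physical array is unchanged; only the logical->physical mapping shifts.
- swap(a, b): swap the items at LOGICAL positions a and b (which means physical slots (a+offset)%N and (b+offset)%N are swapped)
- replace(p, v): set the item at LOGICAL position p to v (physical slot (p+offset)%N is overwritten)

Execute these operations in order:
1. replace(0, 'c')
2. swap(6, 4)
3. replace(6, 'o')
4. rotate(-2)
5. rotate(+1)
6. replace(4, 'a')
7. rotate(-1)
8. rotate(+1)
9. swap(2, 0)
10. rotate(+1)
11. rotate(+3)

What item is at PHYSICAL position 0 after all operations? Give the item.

After op 1 (replace(0, 'c')): offset=0, physical=[c,B,C,D,E,F,G], logical=[c,B,C,D,E,F,G]
After op 2 (swap(6, 4)): offset=0, physical=[c,B,C,D,G,F,E], logical=[c,B,C,D,G,F,E]
After op 3 (replace(6, 'o')): offset=0, physical=[c,B,C,D,G,F,o], logical=[c,B,C,D,G,F,o]
After op 4 (rotate(-2)): offset=5, physical=[c,B,C,D,G,F,o], logical=[F,o,c,B,C,D,G]
After op 5 (rotate(+1)): offset=6, physical=[c,B,C,D,G,F,o], logical=[o,c,B,C,D,G,F]
After op 6 (replace(4, 'a')): offset=6, physical=[c,B,C,a,G,F,o], logical=[o,c,B,C,a,G,F]
After op 7 (rotate(-1)): offset=5, physical=[c,B,C,a,G,F,o], logical=[F,o,c,B,C,a,G]
After op 8 (rotate(+1)): offset=6, physical=[c,B,C,a,G,F,o], logical=[o,c,B,C,a,G,F]
After op 9 (swap(2, 0)): offset=6, physical=[c,o,C,a,G,F,B], logical=[B,c,o,C,a,G,F]
After op 10 (rotate(+1)): offset=0, physical=[c,o,C,a,G,F,B], logical=[c,o,C,a,G,F,B]
After op 11 (rotate(+3)): offset=3, physical=[c,o,C,a,G,F,B], logical=[a,G,F,B,c,o,C]

Answer: c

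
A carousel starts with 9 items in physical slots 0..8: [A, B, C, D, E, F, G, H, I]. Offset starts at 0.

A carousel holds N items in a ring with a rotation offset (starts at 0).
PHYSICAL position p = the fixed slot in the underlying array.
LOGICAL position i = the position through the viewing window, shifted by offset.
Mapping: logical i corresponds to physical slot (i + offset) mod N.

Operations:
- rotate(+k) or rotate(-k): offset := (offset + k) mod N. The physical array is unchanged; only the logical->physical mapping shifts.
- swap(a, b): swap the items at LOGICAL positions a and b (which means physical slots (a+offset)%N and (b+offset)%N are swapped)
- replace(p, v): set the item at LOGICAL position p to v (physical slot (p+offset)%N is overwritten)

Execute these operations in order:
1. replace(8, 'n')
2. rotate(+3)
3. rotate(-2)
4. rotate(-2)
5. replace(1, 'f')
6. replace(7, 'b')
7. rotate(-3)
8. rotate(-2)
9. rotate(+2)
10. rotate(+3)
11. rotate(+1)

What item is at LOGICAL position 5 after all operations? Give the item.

Answer: F

Derivation:
After op 1 (replace(8, 'n')): offset=0, physical=[A,B,C,D,E,F,G,H,n], logical=[A,B,C,D,E,F,G,H,n]
After op 2 (rotate(+3)): offset=3, physical=[A,B,C,D,E,F,G,H,n], logical=[D,E,F,G,H,n,A,B,C]
After op 3 (rotate(-2)): offset=1, physical=[A,B,C,D,E,F,G,H,n], logical=[B,C,D,E,F,G,H,n,A]
After op 4 (rotate(-2)): offset=8, physical=[A,B,C,D,E,F,G,H,n], logical=[n,A,B,C,D,E,F,G,H]
After op 5 (replace(1, 'f')): offset=8, physical=[f,B,C,D,E,F,G,H,n], logical=[n,f,B,C,D,E,F,G,H]
After op 6 (replace(7, 'b')): offset=8, physical=[f,B,C,D,E,F,b,H,n], logical=[n,f,B,C,D,E,F,b,H]
After op 7 (rotate(-3)): offset=5, physical=[f,B,C,D,E,F,b,H,n], logical=[F,b,H,n,f,B,C,D,E]
After op 8 (rotate(-2)): offset=3, physical=[f,B,C,D,E,F,b,H,n], logical=[D,E,F,b,H,n,f,B,C]
After op 9 (rotate(+2)): offset=5, physical=[f,B,C,D,E,F,b,H,n], logical=[F,b,H,n,f,B,C,D,E]
After op 10 (rotate(+3)): offset=8, physical=[f,B,C,D,E,F,b,H,n], logical=[n,f,B,C,D,E,F,b,H]
After op 11 (rotate(+1)): offset=0, physical=[f,B,C,D,E,F,b,H,n], logical=[f,B,C,D,E,F,b,H,n]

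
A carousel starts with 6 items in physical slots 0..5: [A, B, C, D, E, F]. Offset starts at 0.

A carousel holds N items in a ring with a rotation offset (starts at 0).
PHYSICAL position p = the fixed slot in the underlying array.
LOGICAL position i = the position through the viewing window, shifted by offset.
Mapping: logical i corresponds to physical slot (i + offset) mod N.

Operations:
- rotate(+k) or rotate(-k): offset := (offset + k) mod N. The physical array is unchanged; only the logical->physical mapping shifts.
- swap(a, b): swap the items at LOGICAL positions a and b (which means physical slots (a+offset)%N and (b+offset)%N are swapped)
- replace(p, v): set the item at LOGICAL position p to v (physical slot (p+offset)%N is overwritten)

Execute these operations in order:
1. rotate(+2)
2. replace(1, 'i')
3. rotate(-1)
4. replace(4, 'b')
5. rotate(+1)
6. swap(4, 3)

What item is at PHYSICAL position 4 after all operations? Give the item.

After op 1 (rotate(+2)): offset=2, physical=[A,B,C,D,E,F], logical=[C,D,E,F,A,B]
After op 2 (replace(1, 'i')): offset=2, physical=[A,B,C,i,E,F], logical=[C,i,E,F,A,B]
After op 3 (rotate(-1)): offset=1, physical=[A,B,C,i,E,F], logical=[B,C,i,E,F,A]
After op 4 (replace(4, 'b')): offset=1, physical=[A,B,C,i,E,b], logical=[B,C,i,E,b,A]
After op 5 (rotate(+1)): offset=2, physical=[A,B,C,i,E,b], logical=[C,i,E,b,A,B]
After op 6 (swap(4, 3)): offset=2, physical=[b,B,C,i,E,A], logical=[C,i,E,A,b,B]

Answer: E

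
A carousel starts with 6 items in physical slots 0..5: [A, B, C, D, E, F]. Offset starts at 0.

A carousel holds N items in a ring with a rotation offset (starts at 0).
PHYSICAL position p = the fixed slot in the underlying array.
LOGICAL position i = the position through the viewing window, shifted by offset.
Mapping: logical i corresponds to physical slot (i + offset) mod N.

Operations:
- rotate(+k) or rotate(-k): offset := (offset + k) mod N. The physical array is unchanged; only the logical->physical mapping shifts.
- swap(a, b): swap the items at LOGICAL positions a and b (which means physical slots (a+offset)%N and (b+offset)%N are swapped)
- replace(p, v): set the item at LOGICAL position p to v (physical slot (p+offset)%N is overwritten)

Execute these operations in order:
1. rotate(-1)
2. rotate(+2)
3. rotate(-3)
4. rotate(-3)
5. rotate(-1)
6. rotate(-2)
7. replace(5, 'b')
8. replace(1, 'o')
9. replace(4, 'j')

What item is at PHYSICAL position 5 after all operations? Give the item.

After op 1 (rotate(-1)): offset=5, physical=[A,B,C,D,E,F], logical=[F,A,B,C,D,E]
After op 2 (rotate(+2)): offset=1, physical=[A,B,C,D,E,F], logical=[B,C,D,E,F,A]
After op 3 (rotate(-3)): offset=4, physical=[A,B,C,D,E,F], logical=[E,F,A,B,C,D]
After op 4 (rotate(-3)): offset=1, physical=[A,B,C,D,E,F], logical=[B,C,D,E,F,A]
After op 5 (rotate(-1)): offset=0, physical=[A,B,C,D,E,F], logical=[A,B,C,D,E,F]
After op 6 (rotate(-2)): offset=4, physical=[A,B,C,D,E,F], logical=[E,F,A,B,C,D]
After op 7 (replace(5, 'b')): offset=4, physical=[A,B,C,b,E,F], logical=[E,F,A,B,C,b]
After op 8 (replace(1, 'o')): offset=4, physical=[A,B,C,b,E,o], logical=[E,o,A,B,C,b]
After op 9 (replace(4, 'j')): offset=4, physical=[A,B,j,b,E,o], logical=[E,o,A,B,j,b]

Answer: o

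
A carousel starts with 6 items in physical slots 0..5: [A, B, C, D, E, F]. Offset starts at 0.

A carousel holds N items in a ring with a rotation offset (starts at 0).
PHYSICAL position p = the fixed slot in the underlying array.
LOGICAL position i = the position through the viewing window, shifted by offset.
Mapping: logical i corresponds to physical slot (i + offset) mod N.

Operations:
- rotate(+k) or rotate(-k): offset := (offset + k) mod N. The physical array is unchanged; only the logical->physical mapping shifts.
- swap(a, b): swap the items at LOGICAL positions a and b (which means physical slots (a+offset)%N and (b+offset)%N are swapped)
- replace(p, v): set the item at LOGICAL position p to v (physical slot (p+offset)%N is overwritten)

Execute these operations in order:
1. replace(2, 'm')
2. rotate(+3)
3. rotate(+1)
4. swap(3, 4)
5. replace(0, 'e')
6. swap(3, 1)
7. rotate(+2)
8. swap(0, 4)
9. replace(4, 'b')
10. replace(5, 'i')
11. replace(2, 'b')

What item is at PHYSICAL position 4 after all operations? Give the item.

After op 1 (replace(2, 'm')): offset=0, physical=[A,B,m,D,E,F], logical=[A,B,m,D,E,F]
After op 2 (rotate(+3)): offset=3, physical=[A,B,m,D,E,F], logical=[D,E,F,A,B,m]
After op 3 (rotate(+1)): offset=4, physical=[A,B,m,D,E,F], logical=[E,F,A,B,m,D]
After op 4 (swap(3, 4)): offset=4, physical=[A,m,B,D,E,F], logical=[E,F,A,m,B,D]
After op 5 (replace(0, 'e')): offset=4, physical=[A,m,B,D,e,F], logical=[e,F,A,m,B,D]
After op 6 (swap(3, 1)): offset=4, physical=[A,F,B,D,e,m], logical=[e,m,A,F,B,D]
After op 7 (rotate(+2)): offset=0, physical=[A,F,B,D,e,m], logical=[A,F,B,D,e,m]
After op 8 (swap(0, 4)): offset=0, physical=[e,F,B,D,A,m], logical=[e,F,B,D,A,m]
After op 9 (replace(4, 'b')): offset=0, physical=[e,F,B,D,b,m], logical=[e,F,B,D,b,m]
After op 10 (replace(5, 'i')): offset=0, physical=[e,F,B,D,b,i], logical=[e,F,B,D,b,i]
After op 11 (replace(2, 'b')): offset=0, physical=[e,F,b,D,b,i], logical=[e,F,b,D,b,i]

Answer: b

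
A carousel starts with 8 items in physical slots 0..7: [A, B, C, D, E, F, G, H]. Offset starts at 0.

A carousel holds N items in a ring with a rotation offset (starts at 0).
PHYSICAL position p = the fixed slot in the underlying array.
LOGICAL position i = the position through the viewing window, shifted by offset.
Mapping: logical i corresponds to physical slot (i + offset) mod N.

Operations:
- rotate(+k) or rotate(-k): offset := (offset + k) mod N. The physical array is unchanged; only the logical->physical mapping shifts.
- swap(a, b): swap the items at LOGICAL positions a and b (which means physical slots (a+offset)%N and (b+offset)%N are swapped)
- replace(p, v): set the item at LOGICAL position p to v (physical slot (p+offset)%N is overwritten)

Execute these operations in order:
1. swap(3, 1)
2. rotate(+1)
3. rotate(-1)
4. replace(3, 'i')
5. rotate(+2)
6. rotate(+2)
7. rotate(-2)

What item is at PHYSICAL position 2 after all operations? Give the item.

Answer: C

Derivation:
After op 1 (swap(3, 1)): offset=0, physical=[A,D,C,B,E,F,G,H], logical=[A,D,C,B,E,F,G,H]
After op 2 (rotate(+1)): offset=1, physical=[A,D,C,B,E,F,G,H], logical=[D,C,B,E,F,G,H,A]
After op 3 (rotate(-1)): offset=0, physical=[A,D,C,B,E,F,G,H], logical=[A,D,C,B,E,F,G,H]
After op 4 (replace(3, 'i')): offset=0, physical=[A,D,C,i,E,F,G,H], logical=[A,D,C,i,E,F,G,H]
After op 5 (rotate(+2)): offset=2, physical=[A,D,C,i,E,F,G,H], logical=[C,i,E,F,G,H,A,D]
After op 6 (rotate(+2)): offset=4, physical=[A,D,C,i,E,F,G,H], logical=[E,F,G,H,A,D,C,i]
After op 7 (rotate(-2)): offset=2, physical=[A,D,C,i,E,F,G,H], logical=[C,i,E,F,G,H,A,D]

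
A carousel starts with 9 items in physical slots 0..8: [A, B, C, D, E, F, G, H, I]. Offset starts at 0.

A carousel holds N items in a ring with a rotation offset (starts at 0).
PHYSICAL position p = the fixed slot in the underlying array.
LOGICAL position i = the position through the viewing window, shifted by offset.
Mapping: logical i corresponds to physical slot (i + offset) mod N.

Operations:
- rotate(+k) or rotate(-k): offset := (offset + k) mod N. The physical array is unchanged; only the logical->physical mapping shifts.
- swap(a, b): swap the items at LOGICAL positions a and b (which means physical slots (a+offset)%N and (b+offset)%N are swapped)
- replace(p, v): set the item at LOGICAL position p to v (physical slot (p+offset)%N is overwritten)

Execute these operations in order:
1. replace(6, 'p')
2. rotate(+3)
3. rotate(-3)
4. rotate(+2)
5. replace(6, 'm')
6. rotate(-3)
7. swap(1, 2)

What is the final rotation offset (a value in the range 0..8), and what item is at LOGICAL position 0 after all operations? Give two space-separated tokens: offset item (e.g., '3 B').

Answer: 8 m

Derivation:
After op 1 (replace(6, 'p')): offset=0, physical=[A,B,C,D,E,F,p,H,I], logical=[A,B,C,D,E,F,p,H,I]
After op 2 (rotate(+3)): offset=3, physical=[A,B,C,D,E,F,p,H,I], logical=[D,E,F,p,H,I,A,B,C]
After op 3 (rotate(-3)): offset=0, physical=[A,B,C,D,E,F,p,H,I], logical=[A,B,C,D,E,F,p,H,I]
After op 4 (rotate(+2)): offset=2, physical=[A,B,C,D,E,F,p,H,I], logical=[C,D,E,F,p,H,I,A,B]
After op 5 (replace(6, 'm')): offset=2, physical=[A,B,C,D,E,F,p,H,m], logical=[C,D,E,F,p,H,m,A,B]
After op 6 (rotate(-3)): offset=8, physical=[A,B,C,D,E,F,p,H,m], logical=[m,A,B,C,D,E,F,p,H]
After op 7 (swap(1, 2)): offset=8, physical=[B,A,C,D,E,F,p,H,m], logical=[m,B,A,C,D,E,F,p,H]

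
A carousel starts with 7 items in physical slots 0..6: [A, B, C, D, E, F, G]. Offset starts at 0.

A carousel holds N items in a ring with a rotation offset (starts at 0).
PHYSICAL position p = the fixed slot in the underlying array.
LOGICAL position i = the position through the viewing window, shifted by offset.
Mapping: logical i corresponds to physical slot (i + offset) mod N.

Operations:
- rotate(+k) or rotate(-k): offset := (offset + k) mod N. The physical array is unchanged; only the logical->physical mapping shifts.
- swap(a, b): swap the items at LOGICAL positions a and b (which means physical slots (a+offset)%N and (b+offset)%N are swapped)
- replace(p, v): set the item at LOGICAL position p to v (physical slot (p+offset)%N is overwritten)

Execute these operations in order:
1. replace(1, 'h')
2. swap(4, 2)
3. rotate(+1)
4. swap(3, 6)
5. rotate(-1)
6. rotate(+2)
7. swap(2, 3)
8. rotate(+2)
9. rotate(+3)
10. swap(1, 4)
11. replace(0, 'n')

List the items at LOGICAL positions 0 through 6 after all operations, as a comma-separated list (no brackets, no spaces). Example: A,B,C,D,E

Answer: n,F,E,D,h,A,G

Derivation:
After op 1 (replace(1, 'h')): offset=0, physical=[A,h,C,D,E,F,G], logical=[A,h,C,D,E,F,G]
After op 2 (swap(4, 2)): offset=0, physical=[A,h,E,D,C,F,G], logical=[A,h,E,D,C,F,G]
After op 3 (rotate(+1)): offset=1, physical=[A,h,E,D,C,F,G], logical=[h,E,D,C,F,G,A]
After op 4 (swap(3, 6)): offset=1, physical=[C,h,E,D,A,F,G], logical=[h,E,D,A,F,G,C]
After op 5 (rotate(-1)): offset=0, physical=[C,h,E,D,A,F,G], logical=[C,h,E,D,A,F,G]
After op 6 (rotate(+2)): offset=2, physical=[C,h,E,D,A,F,G], logical=[E,D,A,F,G,C,h]
After op 7 (swap(2, 3)): offset=2, physical=[C,h,E,D,F,A,G], logical=[E,D,F,A,G,C,h]
After op 8 (rotate(+2)): offset=4, physical=[C,h,E,D,F,A,G], logical=[F,A,G,C,h,E,D]
After op 9 (rotate(+3)): offset=0, physical=[C,h,E,D,F,A,G], logical=[C,h,E,D,F,A,G]
After op 10 (swap(1, 4)): offset=0, physical=[C,F,E,D,h,A,G], logical=[C,F,E,D,h,A,G]
After op 11 (replace(0, 'n')): offset=0, physical=[n,F,E,D,h,A,G], logical=[n,F,E,D,h,A,G]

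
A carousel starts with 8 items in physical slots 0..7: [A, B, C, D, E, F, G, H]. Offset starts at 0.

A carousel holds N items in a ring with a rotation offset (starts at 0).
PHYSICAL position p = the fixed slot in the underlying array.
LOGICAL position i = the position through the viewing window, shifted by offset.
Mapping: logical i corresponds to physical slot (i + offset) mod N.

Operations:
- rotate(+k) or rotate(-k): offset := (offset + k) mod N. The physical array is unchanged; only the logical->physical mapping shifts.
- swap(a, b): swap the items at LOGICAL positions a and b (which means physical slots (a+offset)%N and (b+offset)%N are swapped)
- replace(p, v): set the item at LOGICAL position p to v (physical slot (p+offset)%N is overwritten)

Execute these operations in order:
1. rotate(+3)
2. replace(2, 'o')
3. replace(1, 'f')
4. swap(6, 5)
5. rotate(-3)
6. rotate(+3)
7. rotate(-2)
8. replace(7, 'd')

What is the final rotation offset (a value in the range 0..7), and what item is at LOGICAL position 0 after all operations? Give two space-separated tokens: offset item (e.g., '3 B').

Answer: 1 A

Derivation:
After op 1 (rotate(+3)): offset=3, physical=[A,B,C,D,E,F,G,H], logical=[D,E,F,G,H,A,B,C]
After op 2 (replace(2, 'o')): offset=3, physical=[A,B,C,D,E,o,G,H], logical=[D,E,o,G,H,A,B,C]
After op 3 (replace(1, 'f')): offset=3, physical=[A,B,C,D,f,o,G,H], logical=[D,f,o,G,H,A,B,C]
After op 4 (swap(6, 5)): offset=3, physical=[B,A,C,D,f,o,G,H], logical=[D,f,o,G,H,B,A,C]
After op 5 (rotate(-3)): offset=0, physical=[B,A,C,D,f,o,G,H], logical=[B,A,C,D,f,o,G,H]
After op 6 (rotate(+3)): offset=3, physical=[B,A,C,D,f,o,G,H], logical=[D,f,o,G,H,B,A,C]
After op 7 (rotate(-2)): offset=1, physical=[B,A,C,D,f,o,G,H], logical=[A,C,D,f,o,G,H,B]
After op 8 (replace(7, 'd')): offset=1, physical=[d,A,C,D,f,o,G,H], logical=[A,C,D,f,o,G,H,d]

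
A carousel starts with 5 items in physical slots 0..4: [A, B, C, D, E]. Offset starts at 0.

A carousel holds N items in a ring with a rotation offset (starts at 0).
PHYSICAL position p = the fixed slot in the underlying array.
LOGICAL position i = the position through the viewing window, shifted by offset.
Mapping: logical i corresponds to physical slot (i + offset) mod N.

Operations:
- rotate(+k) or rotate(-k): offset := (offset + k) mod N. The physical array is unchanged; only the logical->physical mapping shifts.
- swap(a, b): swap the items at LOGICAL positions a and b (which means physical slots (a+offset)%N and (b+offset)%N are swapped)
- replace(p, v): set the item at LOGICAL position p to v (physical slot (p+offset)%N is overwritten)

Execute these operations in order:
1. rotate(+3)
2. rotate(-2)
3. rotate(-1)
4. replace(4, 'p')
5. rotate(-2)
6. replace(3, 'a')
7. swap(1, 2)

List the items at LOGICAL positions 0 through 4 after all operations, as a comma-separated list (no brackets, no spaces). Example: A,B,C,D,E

Answer: D,A,p,a,C

Derivation:
After op 1 (rotate(+3)): offset=3, physical=[A,B,C,D,E], logical=[D,E,A,B,C]
After op 2 (rotate(-2)): offset=1, physical=[A,B,C,D,E], logical=[B,C,D,E,A]
After op 3 (rotate(-1)): offset=0, physical=[A,B,C,D,E], logical=[A,B,C,D,E]
After op 4 (replace(4, 'p')): offset=0, physical=[A,B,C,D,p], logical=[A,B,C,D,p]
After op 5 (rotate(-2)): offset=3, physical=[A,B,C,D,p], logical=[D,p,A,B,C]
After op 6 (replace(3, 'a')): offset=3, physical=[A,a,C,D,p], logical=[D,p,A,a,C]
After op 7 (swap(1, 2)): offset=3, physical=[p,a,C,D,A], logical=[D,A,p,a,C]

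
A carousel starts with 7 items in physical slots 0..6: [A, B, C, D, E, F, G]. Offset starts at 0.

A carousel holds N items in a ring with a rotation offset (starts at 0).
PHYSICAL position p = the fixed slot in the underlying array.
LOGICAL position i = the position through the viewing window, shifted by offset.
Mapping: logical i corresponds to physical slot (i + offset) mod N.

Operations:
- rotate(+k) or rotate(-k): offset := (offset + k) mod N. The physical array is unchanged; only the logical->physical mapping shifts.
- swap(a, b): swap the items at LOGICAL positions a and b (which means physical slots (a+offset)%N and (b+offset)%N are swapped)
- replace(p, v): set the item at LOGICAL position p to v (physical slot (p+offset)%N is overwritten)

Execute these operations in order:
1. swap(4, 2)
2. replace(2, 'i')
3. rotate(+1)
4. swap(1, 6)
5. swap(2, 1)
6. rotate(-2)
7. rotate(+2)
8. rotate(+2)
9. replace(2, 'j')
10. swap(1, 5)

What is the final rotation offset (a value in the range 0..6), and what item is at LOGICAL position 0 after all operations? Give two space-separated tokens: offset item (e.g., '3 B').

Answer: 3 A

Derivation:
After op 1 (swap(4, 2)): offset=0, physical=[A,B,E,D,C,F,G], logical=[A,B,E,D,C,F,G]
After op 2 (replace(2, 'i')): offset=0, physical=[A,B,i,D,C,F,G], logical=[A,B,i,D,C,F,G]
After op 3 (rotate(+1)): offset=1, physical=[A,B,i,D,C,F,G], logical=[B,i,D,C,F,G,A]
After op 4 (swap(1, 6)): offset=1, physical=[i,B,A,D,C,F,G], logical=[B,A,D,C,F,G,i]
After op 5 (swap(2, 1)): offset=1, physical=[i,B,D,A,C,F,G], logical=[B,D,A,C,F,G,i]
After op 6 (rotate(-2)): offset=6, physical=[i,B,D,A,C,F,G], logical=[G,i,B,D,A,C,F]
After op 7 (rotate(+2)): offset=1, physical=[i,B,D,A,C,F,G], logical=[B,D,A,C,F,G,i]
After op 8 (rotate(+2)): offset=3, physical=[i,B,D,A,C,F,G], logical=[A,C,F,G,i,B,D]
After op 9 (replace(2, 'j')): offset=3, physical=[i,B,D,A,C,j,G], logical=[A,C,j,G,i,B,D]
After op 10 (swap(1, 5)): offset=3, physical=[i,C,D,A,B,j,G], logical=[A,B,j,G,i,C,D]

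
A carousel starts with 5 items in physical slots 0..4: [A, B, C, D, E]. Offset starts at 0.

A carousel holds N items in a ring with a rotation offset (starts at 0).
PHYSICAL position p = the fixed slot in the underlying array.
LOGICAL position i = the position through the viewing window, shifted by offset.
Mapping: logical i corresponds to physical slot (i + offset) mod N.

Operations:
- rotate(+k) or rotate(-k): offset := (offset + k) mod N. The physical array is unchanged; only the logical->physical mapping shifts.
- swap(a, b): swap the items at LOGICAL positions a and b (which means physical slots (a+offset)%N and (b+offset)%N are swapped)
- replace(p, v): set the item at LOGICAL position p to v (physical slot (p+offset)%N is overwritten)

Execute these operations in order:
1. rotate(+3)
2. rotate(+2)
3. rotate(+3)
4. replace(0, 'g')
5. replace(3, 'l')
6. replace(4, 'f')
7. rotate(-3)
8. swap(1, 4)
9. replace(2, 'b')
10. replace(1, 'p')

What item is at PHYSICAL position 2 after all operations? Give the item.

After op 1 (rotate(+3)): offset=3, physical=[A,B,C,D,E], logical=[D,E,A,B,C]
After op 2 (rotate(+2)): offset=0, physical=[A,B,C,D,E], logical=[A,B,C,D,E]
After op 3 (rotate(+3)): offset=3, physical=[A,B,C,D,E], logical=[D,E,A,B,C]
After op 4 (replace(0, 'g')): offset=3, physical=[A,B,C,g,E], logical=[g,E,A,B,C]
After op 5 (replace(3, 'l')): offset=3, physical=[A,l,C,g,E], logical=[g,E,A,l,C]
After op 6 (replace(4, 'f')): offset=3, physical=[A,l,f,g,E], logical=[g,E,A,l,f]
After op 7 (rotate(-3)): offset=0, physical=[A,l,f,g,E], logical=[A,l,f,g,E]
After op 8 (swap(1, 4)): offset=0, physical=[A,E,f,g,l], logical=[A,E,f,g,l]
After op 9 (replace(2, 'b')): offset=0, physical=[A,E,b,g,l], logical=[A,E,b,g,l]
After op 10 (replace(1, 'p')): offset=0, physical=[A,p,b,g,l], logical=[A,p,b,g,l]

Answer: b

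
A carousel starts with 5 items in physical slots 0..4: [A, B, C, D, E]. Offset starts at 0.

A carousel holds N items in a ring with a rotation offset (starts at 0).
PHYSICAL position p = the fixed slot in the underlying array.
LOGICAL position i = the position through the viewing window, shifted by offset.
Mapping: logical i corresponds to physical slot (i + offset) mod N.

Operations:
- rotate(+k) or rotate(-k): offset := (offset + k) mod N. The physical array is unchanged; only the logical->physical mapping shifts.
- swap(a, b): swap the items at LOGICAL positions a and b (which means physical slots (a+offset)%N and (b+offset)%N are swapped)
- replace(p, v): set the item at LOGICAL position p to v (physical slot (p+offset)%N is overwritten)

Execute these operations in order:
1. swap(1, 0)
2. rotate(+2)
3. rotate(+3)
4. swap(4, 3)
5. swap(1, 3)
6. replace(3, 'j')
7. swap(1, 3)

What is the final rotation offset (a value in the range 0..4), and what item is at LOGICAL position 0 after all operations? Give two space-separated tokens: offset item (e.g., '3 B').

Answer: 0 B

Derivation:
After op 1 (swap(1, 0)): offset=0, physical=[B,A,C,D,E], logical=[B,A,C,D,E]
After op 2 (rotate(+2)): offset=2, physical=[B,A,C,D,E], logical=[C,D,E,B,A]
After op 3 (rotate(+3)): offset=0, physical=[B,A,C,D,E], logical=[B,A,C,D,E]
After op 4 (swap(4, 3)): offset=0, physical=[B,A,C,E,D], logical=[B,A,C,E,D]
After op 5 (swap(1, 3)): offset=0, physical=[B,E,C,A,D], logical=[B,E,C,A,D]
After op 6 (replace(3, 'j')): offset=0, physical=[B,E,C,j,D], logical=[B,E,C,j,D]
After op 7 (swap(1, 3)): offset=0, physical=[B,j,C,E,D], logical=[B,j,C,E,D]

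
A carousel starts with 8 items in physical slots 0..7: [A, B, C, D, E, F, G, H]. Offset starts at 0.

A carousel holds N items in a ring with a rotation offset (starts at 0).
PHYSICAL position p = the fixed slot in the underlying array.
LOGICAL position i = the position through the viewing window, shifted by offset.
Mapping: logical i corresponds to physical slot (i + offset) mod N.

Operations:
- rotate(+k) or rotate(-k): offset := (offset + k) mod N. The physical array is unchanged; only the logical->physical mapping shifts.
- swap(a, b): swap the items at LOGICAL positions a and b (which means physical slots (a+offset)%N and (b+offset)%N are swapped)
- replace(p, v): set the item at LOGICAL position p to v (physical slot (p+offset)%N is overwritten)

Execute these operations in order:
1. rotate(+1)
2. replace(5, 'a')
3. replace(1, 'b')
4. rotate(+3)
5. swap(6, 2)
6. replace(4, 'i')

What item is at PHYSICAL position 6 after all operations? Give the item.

After op 1 (rotate(+1)): offset=1, physical=[A,B,C,D,E,F,G,H], logical=[B,C,D,E,F,G,H,A]
After op 2 (replace(5, 'a')): offset=1, physical=[A,B,C,D,E,F,a,H], logical=[B,C,D,E,F,a,H,A]
After op 3 (replace(1, 'b')): offset=1, physical=[A,B,b,D,E,F,a,H], logical=[B,b,D,E,F,a,H,A]
After op 4 (rotate(+3)): offset=4, physical=[A,B,b,D,E,F,a,H], logical=[E,F,a,H,A,B,b,D]
After op 5 (swap(6, 2)): offset=4, physical=[A,B,a,D,E,F,b,H], logical=[E,F,b,H,A,B,a,D]
After op 6 (replace(4, 'i')): offset=4, physical=[i,B,a,D,E,F,b,H], logical=[E,F,b,H,i,B,a,D]

Answer: b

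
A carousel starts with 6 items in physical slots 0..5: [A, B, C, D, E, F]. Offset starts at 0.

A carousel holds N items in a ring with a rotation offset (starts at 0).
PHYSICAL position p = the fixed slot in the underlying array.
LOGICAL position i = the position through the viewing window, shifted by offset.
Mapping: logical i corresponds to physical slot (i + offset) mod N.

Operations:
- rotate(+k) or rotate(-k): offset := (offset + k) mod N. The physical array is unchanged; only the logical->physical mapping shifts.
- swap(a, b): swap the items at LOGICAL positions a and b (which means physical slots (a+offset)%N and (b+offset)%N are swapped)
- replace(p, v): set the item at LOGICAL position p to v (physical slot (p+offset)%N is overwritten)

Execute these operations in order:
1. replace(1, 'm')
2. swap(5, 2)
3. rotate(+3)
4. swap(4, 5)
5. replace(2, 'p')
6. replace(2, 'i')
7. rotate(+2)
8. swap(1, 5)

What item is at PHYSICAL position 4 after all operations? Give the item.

After op 1 (replace(1, 'm')): offset=0, physical=[A,m,C,D,E,F], logical=[A,m,C,D,E,F]
After op 2 (swap(5, 2)): offset=0, physical=[A,m,F,D,E,C], logical=[A,m,F,D,E,C]
After op 3 (rotate(+3)): offset=3, physical=[A,m,F,D,E,C], logical=[D,E,C,A,m,F]
After op 4 (swap(4, 5)): offset=3, physical=[A,F,m,D,E,C], logical=[D,E,C,A,F,m]
After op 5 (replace(2, 'p')): offset=3, physical=[A,F,m,D,E,p], logical=[D,E,p,A,F,m]
After op 6 (replace(2, 'i')): offset=3, physical=[A,F,m,D,E,i], logical=[D,E,i,A,F,m]
After op 7 (rotate(+2)): offset=5, physical=[A,F,m,D,E,i], logical=[i,A,F,m,D,E]
After op 8 (swap(1, 5)): offset=5, physical=[E,F,m,D,A,i], logical=[i,E,F,m,D,A]

Answer: A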